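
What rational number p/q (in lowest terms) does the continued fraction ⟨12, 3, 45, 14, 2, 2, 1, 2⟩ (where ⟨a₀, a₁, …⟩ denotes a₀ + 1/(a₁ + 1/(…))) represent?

a_0 = 12: 12/1
a_1 = 3: 37/3
a_2 = 45: 1677/136
a_3 = 14: 23515/1907
a_4 = 2: 48707/3950
a_5 = 2: 120929/9807
a_6 = 1: 169636/13757
a_7 = 2: 460201/37321

460201/37321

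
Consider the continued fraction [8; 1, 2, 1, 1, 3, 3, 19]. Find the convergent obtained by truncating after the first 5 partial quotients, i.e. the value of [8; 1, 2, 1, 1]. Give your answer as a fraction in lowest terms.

Compute successive convergents:
a_0 = 8: 8/1
a_1 = 1: 9/1
a_2 = 2: 26/3
a_3 = 1: 35/4
a_4 = 1: 61/7

61/7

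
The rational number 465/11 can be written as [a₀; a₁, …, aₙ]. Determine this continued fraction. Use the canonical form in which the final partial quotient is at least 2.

⌊465/11⌋ = 42, remainder 3
⌊11/3⌋ = 3, remainder 2
⌊3/2⌋ = 1, remainder 1
⌊2/1⌋ = 2, remainder 0

[42; 3, 1, 2]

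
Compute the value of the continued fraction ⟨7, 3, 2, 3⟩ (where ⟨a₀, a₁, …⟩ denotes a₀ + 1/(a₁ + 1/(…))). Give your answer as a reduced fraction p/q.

175/24

Start with 3.
2 + 1/(3/1) = 2 + 1/3 = 7/3
3 + 1/(7/3) = 3 + 3/7 = 24/7
7 + 1/(24/7) = 7 + 7/24 = 175/24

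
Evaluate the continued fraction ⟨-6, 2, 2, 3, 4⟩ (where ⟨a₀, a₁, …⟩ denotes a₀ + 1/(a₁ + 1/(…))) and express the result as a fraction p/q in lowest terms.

-408/73

Start with 4.
3 + 1/(4/1) = 3 + 1/4 = 13/4
2 + 1/(13/4) = 2 + 4/13 = 30/13
2 + 1/(30/13) = 2 + 13/30 = 73/30
-6 + 1/(73/30) = -6 + 30/73 = -408/73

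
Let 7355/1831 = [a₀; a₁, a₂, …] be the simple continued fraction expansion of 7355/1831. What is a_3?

⌊7355/1831⌋ = 4, remainder 31
⌊1831/31⌋ = 59, remainder 2
⌊31/2⌋ = 15, remainder 1
⌊2/1⌋ = 2, remainder 0

2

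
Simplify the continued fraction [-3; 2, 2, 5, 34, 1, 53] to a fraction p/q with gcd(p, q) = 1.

Build up convergents one term at a time:
a_0 = -3: -3/1
a_1 = 2: -5/2
a_2 = 2: -13/5
a_3 = 5: -70/27
a_4 = 34: -2393/923
a_5 = 1: -2463/950
a_6 = 53: -132932/51273

-132932/51273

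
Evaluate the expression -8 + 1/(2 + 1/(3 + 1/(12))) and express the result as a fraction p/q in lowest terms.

-651/86

Build up convergents one term at a time:
a_0 = -8: -8/1
a_1 = 2: -15/2
a_2 = 3: -53/7
a_3 = 12: -651/86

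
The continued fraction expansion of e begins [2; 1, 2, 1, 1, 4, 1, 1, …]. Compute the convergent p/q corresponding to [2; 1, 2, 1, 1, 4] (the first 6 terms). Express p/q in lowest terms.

87/32

a_0 = 2: 2/1
a_1 = 1: 3/1
a_2 = 2: 8/3
a_3 = 1: 11/4
a_4 = 1: 19/7
a_5 = 4: 87/32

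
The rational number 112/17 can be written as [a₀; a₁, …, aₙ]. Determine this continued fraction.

[6; 1, 1, 2, 3]

112 ÷ 17 → quotient 6, remainder 10
17 ÷ 10 → quotient 1, remainder 7
10 ÷ 7 → quotient 1, remainder 3
7 ÷ 3 → quotient 2, remainder 1
3 ÷ 1 → quotient 3, remainder 0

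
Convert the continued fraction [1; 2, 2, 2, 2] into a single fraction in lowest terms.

41/29

a_0 = 1: 1/1
a_1 = 2: 3/2
a_2 = 2: 7/5
a_3 = 2: 17/12
a_4 = 2: 41/29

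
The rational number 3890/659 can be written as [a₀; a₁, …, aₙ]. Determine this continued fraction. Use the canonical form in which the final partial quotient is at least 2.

Repeatedly divide and take the remainder:
3890 = 5·659 + 595, so a_0 = 5
659 = 1·595 + 64, so a_1 = 1
595 = 9·64 + 19, so a_2 = 9
64 = 3·19 + 7, so a_3 = 3
19 = 2·7 + 5, so a_4 = 2
7 = 1·5 + 2, so a_5 = 1
5 = 2·2 + 1, so a_6 = 2
2 = 2·1 + 0, so a_7 = 2

[5; 1, 9, 3, 2, 1, 2, 2]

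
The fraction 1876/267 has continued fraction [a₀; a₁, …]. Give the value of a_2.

1876 ÷ 267 → quotient 7, remainder 7
267 ÷ 7 → quotient 38, remainder 1
7 ÷ 1 → quotient 7, remainder 0

7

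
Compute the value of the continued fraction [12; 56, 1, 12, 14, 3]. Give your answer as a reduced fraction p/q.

Start with 3.
14 + 1/(3/1) = 14 + 1/3 = 43/3
12 + 1/(43/3) = 12 + 3/43 = 519/43
1 + 1/(519/43) = 1 + 43/519 = 562/519
56 + 1/(562/519) = 56 + 519/562 = 31991/562
12 + 1/(31991/562) = 12 + 562/31991 = 384454/31991

384454/31991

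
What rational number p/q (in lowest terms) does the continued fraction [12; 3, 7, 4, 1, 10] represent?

Start with 10.
1 + 1/(10/1) = 1 + 1/10 = 11/10
4 + 1/(11/10) = 4 + 10/11 = 54/11
7 + 1/(54/11) = 7 + 11/54 = 389/54
3 + 1/(389/54) = 3 + 54/389 = 1221/389
12 + 1/(1221/389) = 12 + 389/1221 = 15041/1221

15041/1221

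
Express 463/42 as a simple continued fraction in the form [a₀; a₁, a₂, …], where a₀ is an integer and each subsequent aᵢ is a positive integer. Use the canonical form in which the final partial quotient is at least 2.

463 = 11·42 + 1, so a_0 = 11
42 = 42·1 + 0, so a_1 = 42

[11; 42]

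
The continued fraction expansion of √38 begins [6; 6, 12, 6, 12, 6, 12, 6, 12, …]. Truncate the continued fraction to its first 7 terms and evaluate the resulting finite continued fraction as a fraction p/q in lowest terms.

2463306/399601

Starting at the tail and folding back:
Start with 12.
6 + 1/(12/1) = 6 + 1/12 = 73/12
12 + 1/(73/12) = 12 + 12/73 = 888/73
6 + 1/(888/73) = 6 + 73/888 = 5401/888
12 + 1/(5401/888) = 12 + 888/5401 = 65700/5401
6 + 1/(65700/5401) = 6 + 5401/65700 = 399601/65700
6 + 1/(399601/65700) = 6 + 65700/399601 = 2463306/399601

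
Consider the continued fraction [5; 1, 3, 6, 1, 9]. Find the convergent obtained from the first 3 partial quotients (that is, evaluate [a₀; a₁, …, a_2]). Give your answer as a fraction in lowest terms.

23/4

Compute successive convergents:
a_0 = 5: 5/1
a_1 = 1: 6/1
a_2 = 3: 23/4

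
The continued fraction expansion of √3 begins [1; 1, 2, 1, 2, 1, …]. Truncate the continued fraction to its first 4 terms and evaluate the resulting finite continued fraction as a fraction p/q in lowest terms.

Use the convergent recurrence hₖ = aₖ·hₖ₋₁ + hₖ₋₂ (and likewise for the denominators kₖ):
a_0 = 1: 1/1
a_1 = 1: 2/1
a_2 = 2: 5/3
a_3 = 1: 7/4

7/4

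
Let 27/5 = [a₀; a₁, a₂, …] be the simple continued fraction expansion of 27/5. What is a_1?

2

27 ÷ 5 → quotient 5, remainder 2
5 ÷ 2 → quotient 2, remainder 1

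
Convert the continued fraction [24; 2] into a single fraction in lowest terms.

49/2

Start with 2.
24 + 1/(2/1) = 24 + 1/2 = 49/2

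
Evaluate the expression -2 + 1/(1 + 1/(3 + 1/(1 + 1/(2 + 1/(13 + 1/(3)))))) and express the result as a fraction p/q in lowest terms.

-698/575

Work from the innermost term outward:
Start with 3.
13 + 1/(3/1) = 13 + 1/3 = 40/3
2 + 1/(40/3) = 2 + 3/40 = 83/40
1 + 1/(83/40) = 1 + 40/83 = 123/83
3 + 1/(123/83) = 3 + 83/123 = 452/123
1 + 1/(452/123) = 1 + 123/452 = 575/452
-2 + 1/(575/452) = -2 + 452/575 = -698/575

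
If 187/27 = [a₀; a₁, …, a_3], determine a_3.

Apply division with remainder until the remainder is 0:
187 ÷ 27 → quotient 6, remainder 25
27 ÷ 25 → quotient 1, remainder 2
25 ÷ 2 → quotient 12, remainder 1
2 ÷ 1 → quotient 2, remainder 0

2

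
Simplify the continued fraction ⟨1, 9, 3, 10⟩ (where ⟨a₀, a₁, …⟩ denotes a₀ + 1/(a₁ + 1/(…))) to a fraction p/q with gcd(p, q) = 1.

Starting at the tail and folding back:
Start with 10.
3 + 1/(10/1) = 3 + 1/10 = 31/10
9 + 1/(31/10) = 9 + 10/31 = 289/31
1 + 1/(289/31) = 1 + 31/289 = 320/289

320/289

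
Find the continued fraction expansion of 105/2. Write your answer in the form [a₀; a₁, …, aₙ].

[52; 2]

105 = 52·2 + 1, so a_0 = 52
2 = 2·1 + 0, so a_1 = 2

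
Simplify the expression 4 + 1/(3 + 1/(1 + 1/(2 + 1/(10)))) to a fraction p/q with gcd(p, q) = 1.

487/114

Use the convergent recurrence hₖ = aₖ·hₖ₋₁ + hₖ₋₂ (and likewise for the denominators kₖ):
a_0 = 4: 4/1
a_1 = 3: 13/3
a_2 = 1: 17/4
a_3 = 2: 47/11
a_4 = 10: 487/114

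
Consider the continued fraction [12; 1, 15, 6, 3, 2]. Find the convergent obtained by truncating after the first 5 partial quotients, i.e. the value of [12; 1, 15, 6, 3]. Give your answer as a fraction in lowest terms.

3972/307

Compute successive convergents:
a_0 = 12: 12/1
a_1 = 1: 13/1
a_2 = 15: 207/16
a_3 = 6: 1255/97
a_4 = 3: 3972/307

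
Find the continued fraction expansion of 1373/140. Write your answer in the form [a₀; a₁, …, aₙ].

1373 ÷ 140 → quotient 9, remainder 113
140 ÷ 113 → quotient 1, remainder 27
113 ÷ 27 → quotient 4, remainder 5
27 ÷ 5 → quotient 5, remainder 2
5 ÷ 2 → quotient 2, remainder 1
2 ÷ 1 → quotient 2, remainder 0

[9; 1, 4, 5, 2, 2]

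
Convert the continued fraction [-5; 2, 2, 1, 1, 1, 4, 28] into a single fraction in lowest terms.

Build up convergents one term at a time:
a_0 = -5: -5/1
a_1 = 2: -9/2
a_2 = 2: -23/5
a_3 = 1: -32/7
a_4 = 1: -55/12
a_5 = 1: -87/19
a_6 = 4: -403/88
a_7 = 28: -11371/2483

-11371/2483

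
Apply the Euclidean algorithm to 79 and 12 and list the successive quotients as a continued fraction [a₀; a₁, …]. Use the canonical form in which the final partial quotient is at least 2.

79 ÷ 12 → quotient 6, remainder 7
12 ÷ 7 → quotient 1, remainder 5
7 ÷ 5 → quotient 1, remainder 2
5 ÷ 2 → quotient 2, remainder 1
2 ÷ 1 → quotient 2, remainder 0

[6; 1, 1, 2, 2]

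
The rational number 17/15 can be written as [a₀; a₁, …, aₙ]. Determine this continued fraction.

[1; 7, 2]

Apply division with remainder until the remainder is 0:
17 = 1·15 + 2, so a_0 = 1
15 = 7·2 + 1, so a_1 = 7
2 = 2·1 + 0, so a_2 = 2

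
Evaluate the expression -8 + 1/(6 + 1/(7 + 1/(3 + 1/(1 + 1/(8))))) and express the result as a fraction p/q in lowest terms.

-12218/1559

a_0 = -8: -8/1
a_1 = 6: -47/6
a_2 = 7: -337/43
a_3 = 3: -1058/135
a_4 = 1: -1395/178
a_5 = 8: -12218/1559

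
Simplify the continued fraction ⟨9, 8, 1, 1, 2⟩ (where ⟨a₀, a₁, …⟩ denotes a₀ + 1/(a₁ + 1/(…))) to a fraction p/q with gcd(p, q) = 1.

Start with 2.
1 + 1/(2/1) = 1 + 1/2 = 3/2
1 + 1/(3/2) = 1 + 2/3 = 5/3
8 + 1/(5/3) = 8 + 3/5 = 43/5
9 + 1/(43/5) = 9 + 5/43 = 392/43

392/43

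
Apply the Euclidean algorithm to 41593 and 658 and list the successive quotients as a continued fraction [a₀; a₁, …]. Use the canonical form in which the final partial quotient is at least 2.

41593 = 63·658 + 139, so a_0 = 63
658 = 4·139 + 102, so a_1 = 4
139 = 1·102 + 37, so a_2 = 1
102 = 2·37 + 28, so a_3 = 2
37 = 1·28 + 9, so a_4 = 1
28 = 3·9 + 1, so a_5 = 3
9 = 9·1 + 0, so a_6 = 9

[63; 4, 1, 2, 1, 3, 9]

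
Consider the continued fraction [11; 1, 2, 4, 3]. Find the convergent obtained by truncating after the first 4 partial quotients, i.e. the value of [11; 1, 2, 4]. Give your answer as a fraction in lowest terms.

152/13

Start with 4.
2 + 1/(4/1) = 2 + 1/4 = 9/4
1 + 1/(9/4) = 1 + 4/9 = 13/9
11 + 1/(13/9) = 11 + 9/13 = 152/13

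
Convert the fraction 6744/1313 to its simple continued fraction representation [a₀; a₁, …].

Repeatedly divide and take the remainder:
6744 = 5·1313 + 179, so a_0 = 5
1313 = 7·179 + 60, so a_1 = 7
179 = 2·60 + 59, so a_2 = 2
60 = 1·59 + 1, so a_3 = 1
59 = 59·1 + 0, so a_4 = 59

[5; 7, 2, 1, 59]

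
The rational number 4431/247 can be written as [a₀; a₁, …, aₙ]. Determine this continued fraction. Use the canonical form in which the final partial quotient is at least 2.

[17; 1, 15, 2, 7]

Run the Euclidean algorithm, recording each quotient:
⌊4431/247⌋ = 17, remainder 232
⌊247/232⌋ = 1, remainder 15
⌊232/15⌋ = 15, remainder 7
⌊15/7⌋ = 2, remainder 1
⌊7/1⌋ = 7, remainder 0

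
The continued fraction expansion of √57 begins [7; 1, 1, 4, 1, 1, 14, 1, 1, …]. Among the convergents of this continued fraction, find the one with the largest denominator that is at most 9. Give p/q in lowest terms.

68/9

List convergents until the denominator exceeds the bound:
a_0 = 7: 7/1  (≤ bound)
a_1 = 1: 8/1  (≤ bound)
a_2 = 1: 15/2  (≤ bound)
a_3 = 4: 68/9  (≤ bound)
a_4 = 1: 83/11  (> 9, stop)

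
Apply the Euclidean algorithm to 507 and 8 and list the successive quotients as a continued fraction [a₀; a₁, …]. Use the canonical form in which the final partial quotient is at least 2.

507 = 63·8 + 3, so a_0 = 63
8 = 2·3 + 2, so a_1 = 2
3 = 1·2 + 1, so a_2 = 1
2 = 2·1 + 0, so a_3 = 2

[63; 2, 1, 2]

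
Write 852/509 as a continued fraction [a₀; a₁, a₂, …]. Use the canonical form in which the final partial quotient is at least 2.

[1; 1, 2, 15, 11]

⌊852/509⌋ = 1, remainder 343
⌊509/343⌋ = 1, remainder 166
⌊343/166⌋ = 2, remainder 11
⌊166/11⌋ = 15, remainder 1
⌊11/1⌋ = 11, remainder 0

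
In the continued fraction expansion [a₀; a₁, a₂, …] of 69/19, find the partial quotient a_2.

Repeatedly divide and take the remainder:
⌊69/19⌋ = 3, remainder 12
⌊19/12⌋ = 1, remainder 7
⌊12/7⌋ = 1, remainder 5

1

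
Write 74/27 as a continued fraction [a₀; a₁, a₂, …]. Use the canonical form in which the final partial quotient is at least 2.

[2; 1, 2, 1, 6]

Run the Euclidean algorithm, recording each quotient:
74 = 2·27 + 20, so a_0 = 2
27 = 1·20 + 7, so a_1 = 1
20 = 2·7 + 6, so a_2 = 2
7 = 1·6 + 1, so a_3 = 1
6 = 6·1 + 0, so a_4 = 6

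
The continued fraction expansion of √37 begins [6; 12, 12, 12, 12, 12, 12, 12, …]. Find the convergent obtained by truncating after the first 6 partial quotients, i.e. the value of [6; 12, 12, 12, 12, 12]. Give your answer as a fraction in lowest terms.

Use the convergent recurrence hₖ = aₖ·hₖ₋₁ + hₖ₋₂ (and likewise for the denominators kₖ):
a_0 = 6: 6/1
a_1 = 12: 73/12
a_2 = 12: 882/145
a_3 = 12: 10657/1752
a_4 = 12: 128766/21169
a_5 = 12: 1555849/255780

1555849/255780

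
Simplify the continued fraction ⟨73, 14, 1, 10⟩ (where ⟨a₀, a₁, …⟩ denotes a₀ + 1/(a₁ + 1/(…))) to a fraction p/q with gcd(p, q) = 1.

11983/164

Start with 10.
1 + 1/(10/1) = 1 + 1/10 = 11/10
14 + 1/(11/10) = 14 + 10/11 = 164/11
73 + 1/(164/11) = 73 + 11/164 = 11983/164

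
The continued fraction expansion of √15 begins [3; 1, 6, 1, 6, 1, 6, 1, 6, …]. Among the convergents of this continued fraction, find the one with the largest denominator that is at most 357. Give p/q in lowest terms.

244/63

List convergents until the denominator exceeds the bound:
a_0 = 3: 3/1  (≤ bound)
a_1 = 1: 4/1  (≤ bound)
a_2 = 6: 27/7  (≤ bound)
a_3 = 1: 31/8  (≤ bound)
a_4 = 6: 213/55  (≤ bound)
a_5 = 1: 244/63  (≤ bound)
a_6 = 6: 1677/433  (> 357, stop)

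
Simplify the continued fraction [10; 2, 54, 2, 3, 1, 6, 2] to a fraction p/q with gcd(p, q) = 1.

Start with 2.
6 + 1/(2/1) = 6 + 1/2 = 13/2
1 + 1/(13/2) = 1 + 2/13 = 15/13
3 + 1/(15/13) = 3 + 13/15 = 58/15
2 + 1/(58/15) = 2 + 15/58 = 131/58
54 + 1/(131/58) = 54 + 58/131 = 7132/131
2 + 1/(7132/131) = 2 + 131/7132 = 14395/7132
10 + 1/(14395/7132) = 10 + 7132/14395 = 151082/14395

151082/14395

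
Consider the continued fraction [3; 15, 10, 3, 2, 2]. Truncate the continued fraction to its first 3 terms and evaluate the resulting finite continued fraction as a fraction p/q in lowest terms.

Use the convergent recurrence hₖ = aₖ·hₖ₋₁ + hₖ₋₂ (and likewise for the denominators kₖ):
a_0 = 3: 3/1
a_1 = 15: 46/15
a_2 = 10: 463/151

463/151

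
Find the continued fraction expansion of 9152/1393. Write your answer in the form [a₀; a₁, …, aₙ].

9152 ÷ 1393 → quotient 6, remainder 794
1393 ÷ 794 → quotient 1, remainder 599
794 ÷ 599 → quotient 1, remainder 195
599 ÷ 195 → quotient 3, remainder 14
195 ÷ 14 → quotient 13, remainder 13
14 ÷ 13 → quotient 1, remainder 1
13 ÷ 1 → quotient 13, remainder 0

[6; 1, 1, 3, 13, 1, 13]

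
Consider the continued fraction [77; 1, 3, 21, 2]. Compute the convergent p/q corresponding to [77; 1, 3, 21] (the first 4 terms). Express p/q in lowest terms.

Start with 21.
3 + 1/(21/1) = 3 + 1/21 = 64/21
1 + 1/(64/21) = 1 + 21/64 = 85/64
77 + 1/(85/64) = 77 + 64/85 = 6609/85

6609/85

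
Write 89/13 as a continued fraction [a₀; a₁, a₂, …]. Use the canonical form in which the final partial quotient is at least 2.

[6; 1, 5, 2]

⌊89/13⌋ = 6, remainder 11
⌊13/11⌋ = 1, remainder 2
⌊11/2⌋ = 5, remainder 1
⌊2/1⌋ = 2, remainder 0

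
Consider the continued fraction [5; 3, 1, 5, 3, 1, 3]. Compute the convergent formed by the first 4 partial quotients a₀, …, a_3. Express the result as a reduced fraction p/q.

Use the convergent recurrence hₖ = aₖ·hₖ₋₁ + hₖ₋₂ (and likewise for the denominators kₖ):
a_0 = 5: 5/1
a_1 = 3: 16/3
a_2 = 1: 21/4
a_3 = 5: 121/23

121/23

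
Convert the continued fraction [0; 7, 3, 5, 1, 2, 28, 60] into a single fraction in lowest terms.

Compute successive convergents:
a_0 = 0: 0/1
a_1 = 7: 1/7
a_2 = 3: 3/22
a_3 = 5: 16/117
a_4 = 1: 19/139
a_5 = 2: 54/395
a_6 = 28: 1531/11199
a_7 = 60: 91914/672335

91914/672335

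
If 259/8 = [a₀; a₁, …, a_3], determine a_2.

259 ÷ 8 → quotient 32, remainder 3
8 ÷ 3 → quotient 2, remainder 2
3 ÷ 2 → quotient 1, remainder 1

1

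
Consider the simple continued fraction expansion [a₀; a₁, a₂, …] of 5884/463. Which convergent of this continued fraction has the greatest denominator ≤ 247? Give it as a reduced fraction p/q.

305/24

a_0 = 12: 12/1  (≤ bound)
a_1 = 1: 13/1  (≤ bound)
a_2 = 2: 38/3  (≤ bound)
a_3 = 2: 89/7  (≤ bound)
a_4 = 3: 305/24  (≤ bound)
a_5 = 19: 5884/463  (> 247, stop)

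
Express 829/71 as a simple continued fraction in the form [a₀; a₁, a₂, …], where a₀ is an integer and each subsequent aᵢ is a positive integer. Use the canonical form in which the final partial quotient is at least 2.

⌊829/71⌋ = 11, remainder 48
⌊71/48⌋ = 1, remainder 23
⌊48/23⌋ = 2, remainder 2
⌊23/2⌋ = 11, remainder 1
⌊2/1⌋ = 2, remainder 0

[11; 1, 2, 11, 2]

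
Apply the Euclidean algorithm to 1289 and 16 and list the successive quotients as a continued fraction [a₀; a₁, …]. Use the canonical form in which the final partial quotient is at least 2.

[80; 1, 1, 3, 2]

Repeatedly divide and take the remainder:
1289 = 80·16 + 9, so a_0 = 80
16 = 1·9 + 7, so a_1 = 1
9 = 1·7 + 2, so a_2 = 1
7 = 3·2 + 1, so a_3 = 3
2 = 2·1 + 0, so a_4 = 2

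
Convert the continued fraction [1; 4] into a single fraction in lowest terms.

Start with 4.
1 + 1/(4/1) = 1 + 1/4 = 5/4

5/4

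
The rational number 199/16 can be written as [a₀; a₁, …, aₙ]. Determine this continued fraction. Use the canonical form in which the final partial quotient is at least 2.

[12; 2, 3, 2]

⌊199/16⌋ = 12, remainder 7
⌊16/7⌋ = 2, remainder 2
⌊7/2⌋ = 3, remainder 1
⌊2/1⌋ = 2, remainder 0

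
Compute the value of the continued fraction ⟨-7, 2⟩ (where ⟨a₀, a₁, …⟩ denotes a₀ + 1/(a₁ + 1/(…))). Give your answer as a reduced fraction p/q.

-13/2

a_0 = -7: -7/1
a_1 = 2: -13/2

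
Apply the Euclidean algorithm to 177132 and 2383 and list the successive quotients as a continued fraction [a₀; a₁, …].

[74; 3, 60, 1, 3, 3]

177132 ÷ 2383 → quotient 74, remainder 790
2383 ÷ 790 → quotient 3, remainder 13
790 ÷ 13 → quotient 60, remainder 10
13 ÷ 10 → quotient 1, remainder 3
10 ÷ 3 → quotient 3, remainder 1
3 ÷ 1 → quotient 3, remainder 0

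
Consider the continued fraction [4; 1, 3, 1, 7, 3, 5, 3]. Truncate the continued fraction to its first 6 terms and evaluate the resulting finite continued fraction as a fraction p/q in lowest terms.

585/122

Starting at the tail and folding back:
Start with 3.
7 + 1/(3/1) = 7 + 1/3 = 22/3
1 + 1/(22/3) = 1 + 3/22 = 25/22
3 + 1/(25/22) = 3 + 22/25 = 97/25
1 + 1/(97/25) = 1 + 25/97 = 122/97
4 + 1/(122/97) = 4 + 97/122 = 585/122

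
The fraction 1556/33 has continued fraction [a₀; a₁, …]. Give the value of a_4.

2

⌊1556/33⌋ = 47, remainder 5
⌊33/5⌋ = 6, remainder 3
⌊5/3⌋ = 1, remainder 2
⌊3/2⌋ = 1, remainder 1
⌊2/1⌋ = 2, remainder 0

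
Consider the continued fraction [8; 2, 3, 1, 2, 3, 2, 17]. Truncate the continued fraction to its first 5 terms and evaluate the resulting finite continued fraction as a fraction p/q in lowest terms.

211/25

Work from the innermost term outward:
Start with 2.
1 + 1/(2/1) = 1 + 1/2 = 3/2
3 + 1/(3/2) = 3 + 2/3 = 11/3
2 + 1/(11/3) = 2 + 3/11 = 25/11
8 + 1/(25/11) = 8 + 11/25 = 211/25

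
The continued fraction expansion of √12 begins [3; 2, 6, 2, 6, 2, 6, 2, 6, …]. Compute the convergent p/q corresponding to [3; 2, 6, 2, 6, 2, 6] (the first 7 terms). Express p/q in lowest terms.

8733/2521

Start with 6.
2 + 1/(6/1) = 2 + 1/6 = 13/6
6 + 1/(13/6) = 6 + 6/13 = 84/13
2 + 1/(84/13) = 2 + 13/84 = 181/84
6 + 1/(181/84) = 6 + 84/181 = 1170/181
2 + 1/(1170/181) = 2 + 181/1170 = 2521/1170
3 + 1/(2521/1170) = 3 + 1170/2521 = 8733/2521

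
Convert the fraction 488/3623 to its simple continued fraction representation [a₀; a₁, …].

488 = 0·3623 + 488, so a_0 = 0
3623 = 7·488 + 207, so a_1 = 7
488 = 2·207 + 74, so a_2 = 2
207 = 2·74 + 59, so a_3 = 2
74 = 1·59 + 15, so a_4 = 1
59 = 3·15 + 14, so a_5 = 3
15 = 1·14 + 1, so a_6 = 1
14 = 14·1 + 0, so a_7 = 14

[0; 7, 2, 2, 1, 3, 1, 14]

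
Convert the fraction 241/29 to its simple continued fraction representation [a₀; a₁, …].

[8; 3, 4, 2]

241 ÷ 29 → quotient 8, remainder 9
29 ÷ 9 → quotient 3, remainder 2
9 ÷ 2 → quotient 4, remainder 1
2 ÷ 1 → quotient 2, remainder 0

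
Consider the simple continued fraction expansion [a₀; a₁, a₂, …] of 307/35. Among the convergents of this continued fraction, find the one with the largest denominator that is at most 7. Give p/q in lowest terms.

List convergents until the denominator exceeds the bound:
a_0 = 8: 8/1  (≤ bound)
a_1 = 1: 9/1  (≤ bound)
a_2 = 3: 35/4  (≤ bound)
a_3 = 2: 79/9  (> 7, stop)

35/4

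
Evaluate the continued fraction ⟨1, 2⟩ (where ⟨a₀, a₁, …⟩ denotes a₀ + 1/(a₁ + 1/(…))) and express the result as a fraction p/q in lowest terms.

3/2

Work from the innermost term outward:
Start with 2.
1 + 1/(2/1) = 1 + 1/2 = 3/2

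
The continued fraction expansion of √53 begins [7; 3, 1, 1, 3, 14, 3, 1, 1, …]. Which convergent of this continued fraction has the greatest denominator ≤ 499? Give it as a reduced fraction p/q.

List convergents until the denominator exceeds the bound:
a_0 = 7: 7/1  (≤ bound)
a_1 = 3: 22/3  (≤ bound)
a_2 = 1: 29/4  (≤ bound)
a_3 = 1: 51/7  (≤ bound)
a_4 = 3: 182/25  (≤ bound)
a_5 = 14: 2599/357  (≤ bound)
a_6 = 3: 7979/1096  (> 499, stop)

2599/357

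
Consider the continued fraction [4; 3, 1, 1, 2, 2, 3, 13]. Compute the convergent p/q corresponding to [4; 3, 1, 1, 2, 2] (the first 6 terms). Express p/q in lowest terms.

184/43

Compute successive convergents:
a_0 = 4: 4/1
a_1 = 3: 13/3
a_2 = 1: 17/4
a_3 = 1: 30/7
a_4 = 2: 77/18
a_5 = 2: 184/43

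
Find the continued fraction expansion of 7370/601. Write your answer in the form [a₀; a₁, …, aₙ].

[12; 3, 1, 4, 10, 3]

⌊7370/601⌋ = 12, remainder 158
⌊601/158⌋ = 3, remainder 127
⌊158/127⌋ = 1, remainder 31
⌊127/31⌋ = 4, remainder 3
⌊31/3⌋ = 10, remainder 1
⌊3/1⌋ = 3, remainder 0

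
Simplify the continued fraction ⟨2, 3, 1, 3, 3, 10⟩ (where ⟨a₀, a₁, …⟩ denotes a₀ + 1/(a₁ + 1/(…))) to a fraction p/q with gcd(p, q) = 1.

Use the convergent recurrence hₖ = aₖ·hₖ₋₁ + hₖ₋₂ (and likewise for the denominators kₖ):
a_0 = 2: 2/1
a_1 = 3: 7/3
a_2 = 1: 9/4
a_3 = 3: 34/15
a_4 = 3: 111/49
a_5 = 10: 1144/505

1144/505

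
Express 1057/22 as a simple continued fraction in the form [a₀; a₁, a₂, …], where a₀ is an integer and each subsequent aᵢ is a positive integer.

[48; 22]

Run the Euclidean algorithm, recording each quotient:
1057 ÷ 22 → quotient 48, remainder 1
22 ÷ 1 → quotient 22, remainder 0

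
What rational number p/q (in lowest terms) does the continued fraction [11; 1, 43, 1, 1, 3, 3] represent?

Build up convergents one term at a time:
a_0 = 11: 11/1
a_1 = 1: 12/1
a_2 = 43: 527/44
a_3 = 1: 539/45
a_4 = 1: 1066/89
a_5 = 3: 3737/312
a_6 = 3: 12277/1025

12277/1025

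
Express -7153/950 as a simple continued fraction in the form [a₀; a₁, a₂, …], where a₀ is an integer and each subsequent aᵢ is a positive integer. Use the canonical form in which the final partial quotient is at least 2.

[-8; 2, 7, 1, 55]

Repeatedly divide and take the remainder:
⌊-7153/950⌋ = -8, remainder 447
⌊950/447⌋ = 2, remainder 56
⌊447/56⌋ = 7, remainder 55
⌊56/55⌋ = 1, remainder 1
⌊55/1⌋ = 55, remainder 0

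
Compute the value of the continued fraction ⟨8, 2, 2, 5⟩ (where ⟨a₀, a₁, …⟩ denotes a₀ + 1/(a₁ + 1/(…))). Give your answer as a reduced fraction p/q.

227/27

Collapse the nested fraction from the inside out:
Start with 5.
2 + 1/(5/1) = 2 + 1/5 = 11/5
2 + 1/(11/5) = 2 + 5/11 = 27/11
8 + 1/(27/11) = 8 + 11/27 = 227/27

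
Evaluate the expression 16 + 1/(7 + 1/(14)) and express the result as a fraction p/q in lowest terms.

1598/99

Start with 14.
7 + 1/(14/1) = 7 + 1/14 = 99/14
16 + 1/(99/14) = 16 + 14/99 = 1598/99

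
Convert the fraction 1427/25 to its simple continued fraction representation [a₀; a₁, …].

[57; 12, 2]

⌊1427/25⌋ = 57, remainder 2
⌊25/2⌋ = 12, remainder 1
⌊2/1⌋ = 2, remainder 0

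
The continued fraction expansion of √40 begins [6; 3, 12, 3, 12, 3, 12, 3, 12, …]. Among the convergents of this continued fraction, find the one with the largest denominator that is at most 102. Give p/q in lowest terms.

234/37

a_0 = 6: 6/1  (≤ bound)
a_1 = 3: 19/3  (≤ bound)
a_2 = 12: 234/37  (≤ bound)
a_3 = 3: 721/114  (> 102, stop)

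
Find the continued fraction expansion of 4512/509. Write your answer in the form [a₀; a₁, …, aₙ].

[8; 1, 6, 2, 1, 1, 1, 8]

4512 = 8·509 + 440, so a_0 = 8
509 = 1·440 + 69, so a_1 = 1
440 = 6·69 + 26, so a_2 = 6
69 = 2·26 + 17, so a_3 = 2
26 = 1·17 + 9, so a_4 = 1
17 = 1·9 + 8, so a_5 = 1
9 = 1·8 + 1, so a_6 = 1
8 = 8·1 + 0, so a_7 = 8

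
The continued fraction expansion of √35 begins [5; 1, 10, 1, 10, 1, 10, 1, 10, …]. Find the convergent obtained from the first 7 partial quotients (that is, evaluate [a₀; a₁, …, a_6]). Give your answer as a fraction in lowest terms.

Start with 10.
1 + 1/(10/1) = 1 + 1/10 = 11/10
10 + 1/(11/10) = 10 + 10/11 = 120/11
1 + 1/(120/11) = 1 + 11/120 = 131/120
10 + 1/(131/120) = 10 + 120/131 = 1430/131
1 + 1/(1430/131) = 1 + 131/1430 = 1561/1430
5 + 1/(1561/1430) = 5 + 1430/1561 = 9235/1561

9235/1561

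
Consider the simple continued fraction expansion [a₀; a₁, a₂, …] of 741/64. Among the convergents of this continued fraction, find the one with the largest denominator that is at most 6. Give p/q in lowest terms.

58/5

a_0 = 11: 11/1  (≤ bound)
a_1 = 1: 12/1  (≤ bound)
a_2 = 1: 23/2  (≤ bound)
a_3 = 2: 58/5  (≤ bound)
a_4 = 1: 81/7  (> 6, stop)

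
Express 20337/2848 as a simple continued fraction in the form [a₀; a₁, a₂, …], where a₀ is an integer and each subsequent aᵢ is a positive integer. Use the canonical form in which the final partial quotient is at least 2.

[7; 7, 9, 1, 3, 1, 1, 4]

20337 ÷ 2848 → quotient 7, remainder 401
2848 ÷ 401 → quotient 7, remainder 41
401 ÷ 41 → quotient 9, remainder 32
41 ÷ 32 → quotient 1, remainder 9
32 ÷ 9 → quotient 3, remainder 5
9 ÷ 5 → quotient 1, remainder 4
5 ÷ 4 → quotient 1, remainder 1
4 ÷ 1 → quotient 4, remainder 0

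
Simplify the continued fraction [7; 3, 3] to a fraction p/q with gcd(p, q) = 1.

73/10

a_0 = 7: 7/1
a_1 = 3: 22/3
a_2 = 3: 73/10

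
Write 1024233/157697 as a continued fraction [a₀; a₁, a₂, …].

⌊1024233/157697⌋ = 6, remainder 78051
⌊157697/78051⌋ = 2, remainder 1595
⌊78051/1595⌋ = 48, remainder 1491
⌊1595/1491⌋ = 1, remainder 104
⌊1491/104⌋ = 14, remainder 35
⌊104/35⌋ = 2, remainder 34
⌊35/34⌋ = 1, remainder 1
⌊34/1⌋ = 34, remainder 0

[6; 2, 48, 1, 14, 2, 1, 34]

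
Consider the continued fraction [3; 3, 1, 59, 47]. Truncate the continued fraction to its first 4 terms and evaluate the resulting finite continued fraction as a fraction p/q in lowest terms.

Start with 59.
1 + 1/(59/1) = 1 + 1/59 = 60/59
3 + 1/(60/59) = 3 + 59/60 = 239/60
3 + 1/(239/60) = 3 + 60/239 = 777/239

777/239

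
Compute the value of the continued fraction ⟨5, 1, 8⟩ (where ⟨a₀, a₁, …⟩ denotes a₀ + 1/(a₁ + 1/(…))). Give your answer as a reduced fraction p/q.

53/9

a_0 = 5: 5/1
a_1 = 1: 6/1
a_2 = 8: 53/9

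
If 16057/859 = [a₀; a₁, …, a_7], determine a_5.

15

Run the Euclidean algorithm, recording each quotient:
⌊16057/859⌋ = 18, remainder 595
⌊859/595⌋ = 1, remainder 264
⌊595/264⌋ = 2, remainder 67
⌊264/67⌋ = 3, remainder 63
⌊67/63⌋ = 1, remainder 4
⌊63/4⌋ = 15, remainder 3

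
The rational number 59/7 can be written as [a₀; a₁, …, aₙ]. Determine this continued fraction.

[8; 2, 3]

⌊59/7⌋ = 8, remainder 3
⌊7/3⌋ = 2, remainder 1
⌊3/1⌋ = 3, remainder 0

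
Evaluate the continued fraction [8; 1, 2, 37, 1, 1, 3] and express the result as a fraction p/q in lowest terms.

6901/796

Start with 3.
1 + 1/(3/1) = 1 + 1/3 = 4/3
1 + 1/(4/3) = 1 + 3/4 = 7/4
37 + 1/(7/4) = 37 + 4/7 = 263/7
2 + 1/(263/7) = 2 + 7/263 = 533/263
1 + 1/(533/263) = 1 + 263/533 = 796/533
8 + 1/(796/533) = 8 + 533/796 = 6901/796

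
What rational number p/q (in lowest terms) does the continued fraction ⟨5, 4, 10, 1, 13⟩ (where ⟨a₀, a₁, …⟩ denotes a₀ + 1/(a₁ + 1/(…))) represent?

3283/626

Compute successive convergents:
a_0 = 5: 5/1
a_1 = 4: 21/4
a_2 = 10: 215/41
a_3 = 1: 236/45
a_4 = 13: 3283/626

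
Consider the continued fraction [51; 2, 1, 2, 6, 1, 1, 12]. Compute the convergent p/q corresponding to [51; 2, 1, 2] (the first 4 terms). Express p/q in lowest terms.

411/8

Start with 2.
1 + 1/(2/1) = 1 + 1/2 = 3/2
2 + 1/(3/2) = 2 + 2/3 = 8/3
51 + 1/(8/3) = 51 + 3/8 = 411/8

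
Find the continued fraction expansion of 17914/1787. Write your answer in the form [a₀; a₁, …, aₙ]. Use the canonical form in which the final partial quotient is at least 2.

17914 ÷ 1787 → quotient 10, remainder 44
1787 ÷ 44 → quotient 40, remainder 27
44 ÷ 27 → quotient 1, remainder 17
27 ÷ 17 → quotient 1, remainder 10
17 ÷ 10 → quotient 1, remainder 7
10 ÷ 7 → quotient 1, remainder 3
7 ÷ 3 → quotient 2, remainder 1
3 ÷ 1 → quotient 3, remainder 0

[10; 40, 1, 1, 1, 1, 2, 3]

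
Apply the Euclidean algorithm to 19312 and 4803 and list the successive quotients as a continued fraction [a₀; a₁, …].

Repeatedly divide and take the remainder:
⌊19312/4803⌋ = 4, remainder 100
⌊4803/100⌋ = 48, remainder 3
⌊100/3⌋ = 33, remainder 1
⌊3/1⌋ = 3, remainder 0

[4; 48, 33, 3]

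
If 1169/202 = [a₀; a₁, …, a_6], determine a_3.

1

Repeatedly divide and take the remainder:
⌊1169/202⌋ = 5, remainder 159
⌊202/159⌋ = 1, remainder 43
⌊159/43⌋ = 3, remainder 30
⌊43/30⌋ = 1, remainder 13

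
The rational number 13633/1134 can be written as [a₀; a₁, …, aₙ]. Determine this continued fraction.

Repeatedly divide and take the remainder:
⌊13633/1134⌋ = 12, remainder 25
⌊1134/25⌋ = 45, remainder 9
⌊25/9⌋ = 2, remainder 7
⌊9/7⌋ = 1, remainder 2
⌊7/2⌋ = 3, remainder 1
⌊2/1⌋ = 2, remainder 0

[12; 45, 2, 1, 3, 2]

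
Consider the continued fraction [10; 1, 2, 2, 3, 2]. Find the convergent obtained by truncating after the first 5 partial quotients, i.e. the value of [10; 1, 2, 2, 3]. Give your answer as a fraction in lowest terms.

257/24

a_0 = 10: 10/1
a_1 = 1: 11/1
a_2 = 2: 32/3
a_3 = 2: 75/7
a_4 = 3: 257/24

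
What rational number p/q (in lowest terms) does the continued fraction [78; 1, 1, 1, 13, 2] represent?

a_0 = 78: 78/1
a_1 = 1: 79/1
a_2 = 1: 157/2
a_3 = 1: 236/3
a_4 = 13: 3225/41
a_5 = 2: 6686/85

6686/85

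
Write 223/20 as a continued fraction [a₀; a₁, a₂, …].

[11; 6, 1, 2]

Run the Euclidean algorithm, recording each quotient:
⌊223/20⌋ = 11, remainder 3
⌊20/3⌋ = 6, remainder 2
⌊3/2⌋ = 1, remainder 1
⌊2/1⌋ = 2, remainder 0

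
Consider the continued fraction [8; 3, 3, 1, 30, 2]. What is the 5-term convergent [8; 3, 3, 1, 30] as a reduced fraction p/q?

a_0 = 8: 8/1
a_1 = 3: 25/3
a_2 = 3: 83/10
a_3 = 1: 108/13
a_4 = 30: 3323/400

3323/400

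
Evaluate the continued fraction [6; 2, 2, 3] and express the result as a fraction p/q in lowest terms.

Work from the innermost term outward:
Start with 3.
2 + 1/(3/1) = 2 + 1/3 = 7/3
2 + 1/(7/3) = 2 + 3/7 = 17/7
6 + 1/(17/7) = 6 + 7/17 = 109/17

109/17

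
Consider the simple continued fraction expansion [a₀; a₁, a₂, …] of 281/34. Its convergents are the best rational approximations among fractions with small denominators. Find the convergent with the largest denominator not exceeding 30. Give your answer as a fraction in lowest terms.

a_0 = 8: 8/1  (≤ bound)
a_1 = 3: 25/3  (≤ bound)
a_2 = 1: 33/4  (≤ bound)
a_3 = 3: 124/15  (≤ bound)
a_4 = 2: 281/34  (> 30, stop)

124/15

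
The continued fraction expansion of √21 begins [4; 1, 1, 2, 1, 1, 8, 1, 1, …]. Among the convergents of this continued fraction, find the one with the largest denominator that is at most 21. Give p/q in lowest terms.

55/12

List convergents until the denominator exceeds the bound:
a_0 = 4: 4/1  (≤ bound)
a_1 = 1: 5/1  (≤ bound)
a_2 = 1: 9/2  (≤ bound)
a_3 = 2: 23/5  (≤ bound)
a_4 = 1: 32/7  (≤ bound)
a_5 = 1: 55/12  (≤ bound)
a_6 = 8: 472/103  (> 21, stop)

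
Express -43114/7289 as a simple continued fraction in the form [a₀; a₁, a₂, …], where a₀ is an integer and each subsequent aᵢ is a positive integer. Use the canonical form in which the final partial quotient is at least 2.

Repeatedly divide and take the remainder:
-43114 ÷ 7289 → quotient -6, remainder 620
7289 ÷ 620 → quotient 11, remainder 469
620 ÷ 469 → quotient 1, remainder 151
469 ÷ 151 → quotient 3, remainder 16
151 ÷ 16 → quotient 9, remainder 7
16 ÷ 7 → quotient 2, remainder 2
7 ÷ 2 → quotient 3, remainder 1
2 ÷ 1 → quotient 2, remainder 0

[-6; 11, 1, 3, 9, 2, 3, 2]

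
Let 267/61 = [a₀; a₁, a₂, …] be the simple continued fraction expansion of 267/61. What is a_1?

2

⌊267/61⌋ = 4, remainder 23
⌊61/23⌋ = 2, remainder 15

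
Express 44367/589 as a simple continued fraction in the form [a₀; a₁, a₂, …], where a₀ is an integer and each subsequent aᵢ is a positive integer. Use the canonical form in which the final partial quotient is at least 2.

⌊44367/589⌋ = 75, remainder 192
⌊589/192⌋ = 3, remainder 13
⌊192/13⌋ = 14, remainder 10
⌊13/10⌋ = 1, remainder 3
⌊10/3⌋ = 3, remainder 1
⌊3/1⌋ = 3, remainder 0

[75; 3, 14, 1, 3, 3]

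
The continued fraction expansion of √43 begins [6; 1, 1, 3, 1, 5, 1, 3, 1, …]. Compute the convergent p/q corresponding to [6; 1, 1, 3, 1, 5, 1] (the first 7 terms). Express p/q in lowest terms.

Starting at the tail and folding back:
Start with 1.
5 + 1/(1/1) = 5 + 1/1 = 6/1
1 + 1/(6/1) = 1 + 1/6 = 7/6
3 + 1/(7/6) = 3 + 6/7 = 27/7
1 + 1/(27/7) = 1 + 7/27 = 34/27
1 + 1/(34/27) = 1 + 27/34 = 61/34
6 + 1/(61/34) = 6 + 34/61 = 400/61

400/61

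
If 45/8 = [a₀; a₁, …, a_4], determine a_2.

1

Repeatedly divide and take the remainder:
45 ÷ 8 → quotient 5, remainder 5
8 ÷ 5 → quotient 1, remainder 3
5 ÷ 3 → quotient 1, remainder 2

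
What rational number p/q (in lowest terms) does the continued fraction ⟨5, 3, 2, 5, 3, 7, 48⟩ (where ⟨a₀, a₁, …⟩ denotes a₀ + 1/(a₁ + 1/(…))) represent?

225328/42601

a_0 = 5: 5/1
a_1 = 3: 16/3
a_2 = 2: 37/7
a_3 = 5: 201/38
a_4 = 3: 640/121
a_5 = 7: 4681/885
a_6 = 48: 225328/42601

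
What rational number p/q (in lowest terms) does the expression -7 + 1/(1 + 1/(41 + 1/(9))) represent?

-2283/379

Start with 9.
41 + 1/(9/1) = 41 + 1/9 = 370/9
1 + 1/(370/9) = 1 + 9/370 = 379/370
-7 + 1/(379/370) = -7 + 370/379 = -2283/379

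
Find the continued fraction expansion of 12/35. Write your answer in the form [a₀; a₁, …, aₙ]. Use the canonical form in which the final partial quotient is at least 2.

[0; 2, 1, 11]

12 = 0·35 + 12, so a_0 = 0
35 = 2·12 + 11, so a_1 = 2
12 = 1·11 + 1, so a_2 = 1
11 = 11·1 + 0, so a_3 = 11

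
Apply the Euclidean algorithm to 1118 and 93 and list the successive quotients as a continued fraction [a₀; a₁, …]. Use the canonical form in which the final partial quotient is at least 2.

[12; 46, 2]

1118 = 12·93 + 2, so a_0 = 12
93 = 46·2 + 1, so a_1 = 46
2 = 2·1 + 0, so a_2 = 2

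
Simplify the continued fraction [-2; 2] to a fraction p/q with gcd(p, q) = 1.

Use the convergent recurrence hₖ = aₖ·hₖ₋₁ + hₖ₋₂ (and likewise for the denominators kₖ):
a_0 = -2: -2/1
a_1 = 2: -3/2

-3/2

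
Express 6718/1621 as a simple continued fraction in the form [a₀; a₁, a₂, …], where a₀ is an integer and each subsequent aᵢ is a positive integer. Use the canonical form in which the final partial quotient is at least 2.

[4; 6, 1, 12, 1, 3, 4]

Repeatedly divide and take the remainder:
6718 ÷ 1621 → quotient 4, remainder 234
1621 ÷ 234 → quotient 6, remainder 217
234 ÷ 217 → quotient 1, remainder 17
217 ÷ 17 → quotient 12, remainder 13
17 ÷ 13 → quotient 1, remainder 4
13 ÷ 4 → quotient 3, remainder 1
4 ÷ 1 → quotient 4, remainder 0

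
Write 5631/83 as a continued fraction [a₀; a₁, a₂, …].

5631 = 67·83 + 70, so a_0 = 67
83 = 1·70 + 13, so a_1 = 1
70 = 5·13 + 5, so a_2 = 5
13 = 2·5 + 3, so a_3 = 2
5 = 1·3 + 2, so a_4 = 1
3 = 1·2 + 1, so a_5 = 1
2 = 2·1 + 0, so a_6 = 2

[67; 1, 5, 2, 1, 1, 2]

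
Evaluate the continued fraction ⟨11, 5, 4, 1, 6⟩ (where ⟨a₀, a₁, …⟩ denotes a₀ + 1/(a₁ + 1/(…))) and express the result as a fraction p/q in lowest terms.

1981/177

Start with 6.
1 + 1/(6/1) = 1 + 1/6 = 7/6
4 + 1/(7/6) = 4 + 6/7 = 34/7
5 + 1/(34/7) = 5 + 7/34 = 177/34
11 + 1/(177/34) = 11 + 34/177 = 1981/177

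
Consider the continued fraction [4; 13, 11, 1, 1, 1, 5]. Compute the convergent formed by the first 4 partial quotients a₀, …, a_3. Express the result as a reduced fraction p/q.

640/157

Start with 1.
11 + 1/(1/1) = 11 + 1/1 = 12/1
13 + 1/(12/1) = 13 + 1/12 = 157/12
4 + 1/(157/12) = 4 + 12/157 = 640/157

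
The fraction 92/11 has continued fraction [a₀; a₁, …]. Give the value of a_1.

92 ÷ 11 → quotient 8, remainder 4
11 ÷ 4 → quotient 2, remainder 3

2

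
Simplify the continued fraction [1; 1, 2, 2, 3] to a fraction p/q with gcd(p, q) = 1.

a_0 = 1: 1/1
a_1 = 1: 2/1
a_2 = 2: 5/3
a_3 = 2: 12/7
a_4 = 3: 41/24

41/24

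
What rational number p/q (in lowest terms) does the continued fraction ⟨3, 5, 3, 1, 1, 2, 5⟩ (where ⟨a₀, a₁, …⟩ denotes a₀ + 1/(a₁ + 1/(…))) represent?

a_0 = 3: 3/1
a_1 = 5: 16/5
a_2 = 3: 51/16
a_3 = 1: 67/21
a_4 = 1: 118/37
a_5 = 2: 303/95
a_6 = 5: 1633/512

1633/512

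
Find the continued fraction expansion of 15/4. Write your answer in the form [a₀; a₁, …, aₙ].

15 ÷ 4 → quotient 3, remainder 3
4 ÷ 3 → quotient 1, remainder 1
3 ÷ 1 → quotient 3, remainder 0

[3; 1, 3]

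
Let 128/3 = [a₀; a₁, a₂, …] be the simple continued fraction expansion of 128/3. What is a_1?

1

128 ÷ 3 → quotient 42, remainder 2
3 ÷ 2 → quotient 1, remainder 1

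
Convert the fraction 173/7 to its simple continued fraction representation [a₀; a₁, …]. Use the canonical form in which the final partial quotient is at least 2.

⌊173/7⌋ = 24, remainder 5
⌊7/5⌋ = 1, remainder 2
⌊5/2⌋ = 2, remainder 1
⌊2/1⌋ = 2, remainder 0

[24; 1, 2, 2]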